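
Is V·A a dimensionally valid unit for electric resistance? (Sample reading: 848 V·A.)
No

electric resistance has SI base units: kg * m^2 / (A^2 * s^3)
V·A does NOT reduce to kg * m^2 / (A^2 * s^3); a valid unit for electric resistance would be e.g. Ω.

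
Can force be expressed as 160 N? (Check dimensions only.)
Yes

force has SI base units: kg * m / s^2
N reduces to the same SI base units, so it is a valid unit for force.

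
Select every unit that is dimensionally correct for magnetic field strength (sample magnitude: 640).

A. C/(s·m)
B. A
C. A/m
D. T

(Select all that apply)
A, C

magnetic field strength has SI base units: A / m

Checking each option against A / m:
  A. C/(s·m): ✓ matches
  B. A: ✗ does not match
  C. A/m: ✓ matches
  D. T: ✗ does not match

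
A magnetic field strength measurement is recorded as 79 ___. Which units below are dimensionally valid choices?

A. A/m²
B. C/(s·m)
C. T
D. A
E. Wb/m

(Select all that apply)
B

magnetic field strength has SI base units: A / m

Checking each option against A / m:
  A. A/m²: ✗ does not match
  B. C/(s·m): ✓ matches
  C. T: ✗ does not match
  D. A: ✗ does not match
  E. Wb/m: ✗ does not match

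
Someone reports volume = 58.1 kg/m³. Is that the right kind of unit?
No

volume has SI base units: m^3
kg/m³ does NOT reduce to m^3; a valid unit for volume would be e.g. m³.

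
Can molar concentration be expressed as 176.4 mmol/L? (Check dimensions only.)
Yes

molar concentration has SI base units: mol / m^3
mmol/L reduces to the same SI base units, so it is a valid unit for molar concentration.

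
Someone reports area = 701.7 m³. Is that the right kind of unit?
No

area has SI base units: m^2
m³ does NOT reduce to m^2; a valid unit for area would be e.g. m².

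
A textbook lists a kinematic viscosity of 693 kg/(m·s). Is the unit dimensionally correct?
No

kinematic viscosity has SI base units: m^2 / s
kg/(m·s) does NOT reduce to m^2 / s; a valid unit for kinematic viscosity would be e.g. m²/s.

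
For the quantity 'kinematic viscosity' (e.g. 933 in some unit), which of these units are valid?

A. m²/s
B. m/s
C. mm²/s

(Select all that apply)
A, C

kinematic viscosity has SI base units: m^2 / s

Checking each option against m^2 / s:
  A. m²/s: ✓ matches
  B. m/s: ✗ does not match
  C. mm²/s: ✓ matches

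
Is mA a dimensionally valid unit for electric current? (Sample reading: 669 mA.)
Yes

electric current has SI base units: A
mA reduces to the same SI base units, so it is a valid unit for electric current.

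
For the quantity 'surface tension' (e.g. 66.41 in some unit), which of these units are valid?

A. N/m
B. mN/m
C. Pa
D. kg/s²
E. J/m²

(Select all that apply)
A, B, D, E

surface tension has SI base units: kg / s^2

Checking each option against kg / s^2:
  A. N/m: ✓ matches
  B. mN/m: ✓ matches
  C. Pa: ✗ does not match
  D. kg/s²: ✓ matches
  E. J/m²: ✓ matches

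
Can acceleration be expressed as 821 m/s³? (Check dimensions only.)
No

acceleration has SI base units: m / s^2
m/s³ does NOT reduce to m / s^2; a valid unit for acceleration would be e.g. m/s².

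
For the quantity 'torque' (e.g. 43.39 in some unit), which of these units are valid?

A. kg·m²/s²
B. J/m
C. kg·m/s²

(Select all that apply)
A

torque has SI base units: kg * m^2 / s^2

Checking each option against kg * m^2 / s^2:
  A. kg·m²/s²: ✓ matches
  B. J/m: ✗ does not match
  C. kg·m/s²: ✗ does not match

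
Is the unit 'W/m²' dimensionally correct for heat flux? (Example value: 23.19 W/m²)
Yes

heat flux has SI base units: kg / s^3
W/m² reduces to the same SI base units, so it is a valid unit for heat flux.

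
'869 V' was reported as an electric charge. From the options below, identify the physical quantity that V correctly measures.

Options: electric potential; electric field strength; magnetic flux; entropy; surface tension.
electric potential

electric charge should have units dimensionally equivalent to A * s (e.g. C).
The given unit 'V' reduces to kg * m^2 / (A * s^3). Of the listed options, that is the dimensionality of electric potential.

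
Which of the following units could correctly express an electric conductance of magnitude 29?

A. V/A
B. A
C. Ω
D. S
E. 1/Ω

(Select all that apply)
D, E

electric conductance has SI base units: A^2 * s^3 / (kg * m^2)

Checking each option against A^2 * s^3 / (kg * m^2):
  A. V/A: ✗ does not match
  B. A: ✗ does not match
  C. Ω: ✗ does not match
  D. S: ✓ matches
  E. 1/Ω: ✓ matches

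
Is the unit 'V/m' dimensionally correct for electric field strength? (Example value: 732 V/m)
Yes

electric field strength has SI base units: kg * m / (A * s^3)
V/m reduces to the same SI base units, so it is a valid unit for electric field strength.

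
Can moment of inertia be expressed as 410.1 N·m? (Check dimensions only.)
No

moment of inertia has SI base units: kg * m^2
N·m does NOT reduce to kg * m^2; a valid unit for moment of inertia would be e.g. kg·m².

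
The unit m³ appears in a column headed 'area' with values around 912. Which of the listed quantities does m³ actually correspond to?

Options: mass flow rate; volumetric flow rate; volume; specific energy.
volume

area should have units dimensionally equivalent to m^2 (e.g. m²).
The given unit 'm³' reduces to m^3. Of the listed options, that is the dimensionality of volume.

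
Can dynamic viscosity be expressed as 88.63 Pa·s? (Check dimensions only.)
Yes

dynamic viscosity has SI base units: kg / (m * s)
Pa·s reduces to the same SI base units, so it is a valid unit for dynamic viscosity.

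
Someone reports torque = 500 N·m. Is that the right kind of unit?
Yes

torque has SI base units: kg * m^2 / s^2
N·m reduces to the same SI base units, so it is a valid unit for torque.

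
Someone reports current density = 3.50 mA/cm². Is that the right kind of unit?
Yes

current density has SI base units: A / m^2
mA/cm² reduces to the same SI base units, so it is a valid unit for current density.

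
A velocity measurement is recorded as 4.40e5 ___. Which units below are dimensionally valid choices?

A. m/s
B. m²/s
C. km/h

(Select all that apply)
A, C

velocity has SI base units: m / s

Checking each option against m / s:
  A. m/s: ✓ matches
  B. m²/s: ✗ does not match
  C. km/h: ✓ matches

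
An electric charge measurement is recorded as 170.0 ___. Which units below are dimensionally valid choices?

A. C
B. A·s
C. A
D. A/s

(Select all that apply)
A, B

electric charge has SI base units: A * s

Checking each option against A * s:
  A. C: ✓ matches
  B. A·s: ✓ matches
  C. A: ✗ does not match
  D. A/s: ✗ does not match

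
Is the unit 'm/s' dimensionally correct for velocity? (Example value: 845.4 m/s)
Yes

velocity has SI base units: m / s
m/s reduces to the same SI base units, so it is a valid unit for velocity.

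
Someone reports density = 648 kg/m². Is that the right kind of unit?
No

density has SI base units: kg / m^3
kg/m² does NOT reduce to kg / m^3; a valid unit for density would be e.g. kg/m³.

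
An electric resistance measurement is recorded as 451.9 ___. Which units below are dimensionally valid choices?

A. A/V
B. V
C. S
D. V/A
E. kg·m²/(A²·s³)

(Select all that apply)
D, E

electric resistance has SI base units: kg * m^2 / (A^2 * s^3)

Checking each option against kg * m^2 / (A^2 * s^3):
  A. A/V: ✗ does not match
  B. V: ✗ does not match
  C. S: ✗ does not match
  D. V/A: ✓ matches
  E. kg·m²/(A²·s³): ✓ matches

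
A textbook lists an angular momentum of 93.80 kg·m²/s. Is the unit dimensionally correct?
Yes

angular momentum has SI base units: kg * m^2 / s
kg·m²/s reduces to the same SI base units, so it is a valid unit for angular momentum.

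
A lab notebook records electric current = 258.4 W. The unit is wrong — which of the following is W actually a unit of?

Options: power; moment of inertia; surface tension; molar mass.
power

electric current should have units dimensionally equivalent to A (e.g. A).
The given unit 'W' reduces to kg * m^2 / s^3. Of the listed options, that is the dimensionality of power.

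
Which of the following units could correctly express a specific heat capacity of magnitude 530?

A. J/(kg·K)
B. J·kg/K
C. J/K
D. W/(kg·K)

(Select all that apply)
A

specific heat capacity has SI base units: m^2 / (s^2 * K)

Checking each option against m^2 / (s^2 * K):
  A. J/(kg·K): ✓ matches
  B. J·kg/K: ✗ does not match
  C. J/K: ✗ does not match
  D. W/(kg·K): ✗ does not match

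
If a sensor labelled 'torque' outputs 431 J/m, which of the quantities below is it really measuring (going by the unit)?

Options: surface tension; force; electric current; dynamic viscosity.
force

torque should have units dimensionally equivalent to kg * m^2 / s^2 (e.g. N·m).
The given unit 'J/m' reduces to kg * m / s^2. Of the listed options, that is the dimensionality of force.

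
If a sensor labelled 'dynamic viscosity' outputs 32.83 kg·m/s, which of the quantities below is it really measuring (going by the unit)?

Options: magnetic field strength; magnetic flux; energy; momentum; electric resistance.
momentum

dynamic viscosity should have units dimensionally equivalent to kg / (m * s) (e.g. Pa·s).
The given unit 'kg·m/s' reduces to kg * m / s. Of the listed options, that is the dimensionality of momentum.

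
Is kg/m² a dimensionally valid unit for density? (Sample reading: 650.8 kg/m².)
No

density has SI base units: kg / m^3
kg/m² does NOT reduce to kg / m^3; a valid unit for density would be e.g. kg/m³.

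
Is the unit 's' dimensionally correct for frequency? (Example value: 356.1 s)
No

frequency has SI base units: 1 / s
s does NOT reduce to 1 / s; a valid unit for frequency would be e.g. Hz.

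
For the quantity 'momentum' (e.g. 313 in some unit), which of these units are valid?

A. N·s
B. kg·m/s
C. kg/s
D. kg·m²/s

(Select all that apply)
A, B

momentum has SI base units: kg * m / s

Checking each option against kg * m / s:
  A. N·s: ✓ matches
  B. kg·m/s: ✓ matches
  C. kg/s: ✗ does not match
  D. kg·m²/s: ✗ does not match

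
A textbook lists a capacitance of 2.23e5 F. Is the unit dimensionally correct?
Yes

capacitance has SI base units: A^2 * s^4 / (kg * m^2)
F reduces to the same SI base units, so it is a valid unit for capacitance.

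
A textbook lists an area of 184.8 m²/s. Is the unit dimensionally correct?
No

area has SI base units: m^2
m²/s does NOT reduce to m^2; a valid unit for area would be e.g. m².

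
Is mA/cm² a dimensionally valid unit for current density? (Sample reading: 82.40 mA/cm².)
Yes

current density has SI base units: A / m^2
mA/cm² reduces to the same SI base units, so it is a valid unit for current density.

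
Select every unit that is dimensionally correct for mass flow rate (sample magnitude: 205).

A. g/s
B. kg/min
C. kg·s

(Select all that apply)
A, B

mass flow rate has SI base units: kg / s

Checking each option against kg / s:
  A. g/s: ✓ matches
  B. kg/min: ✓ matches
  C. kg·s: ✗ does not match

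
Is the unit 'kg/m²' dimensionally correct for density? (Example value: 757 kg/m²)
No

density has SI base units: kg / m^3
kg/m² does NOT reduce to kg / m^3; a valid unit for density would be e.g. kg/m³.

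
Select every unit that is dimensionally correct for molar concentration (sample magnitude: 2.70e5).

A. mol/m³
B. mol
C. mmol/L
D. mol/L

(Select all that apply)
A, C, D

molar concentration has SI base units: mol / m^3

Checking each option against mol / m^3:
  A. mol/m³: ✓ matches
  B. mol: ✗ does not match
  C. mmol/L: ✓ matches
  D. mol/L: ✓ matches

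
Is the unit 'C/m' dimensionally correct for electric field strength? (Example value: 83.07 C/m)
No

electric field strength has SI base units: kg * m / (A * s^3)
C/m does NOT reduce to kg * m / (A * s^3); a valid unit for electric field strength would be e.g. V/m.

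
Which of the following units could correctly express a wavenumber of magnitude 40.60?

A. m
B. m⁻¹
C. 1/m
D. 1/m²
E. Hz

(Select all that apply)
B, C

wavenumber has SI base units: 1 / m

Checking each option against 1 / m:
  A. m: ✗ does not match
  B. m⁻¹: ✓ matches
  C. 1/m: ✓ matches
  D. 1/m²: ✗ does not match
  E. Hz: ✗ does not match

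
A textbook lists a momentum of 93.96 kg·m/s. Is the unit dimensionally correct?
Yes

momentum has SI base units: kg * m / s
kg·m/s reduces to the same SI base units, so it is a valid unit for momentum.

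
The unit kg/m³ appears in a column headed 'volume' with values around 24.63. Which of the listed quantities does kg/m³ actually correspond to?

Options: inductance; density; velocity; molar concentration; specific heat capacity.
density

volume should have units dimensionally equivalent to m^3 (e.g. m³).
The given unit 'kg/m³' reduces to kg / m^3. Of the listed options, that is the dimensionality of density.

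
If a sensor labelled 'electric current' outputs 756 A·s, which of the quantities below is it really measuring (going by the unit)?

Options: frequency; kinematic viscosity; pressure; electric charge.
electric charge

electric current should have units dimensionally equivalent to A (e.g. A).
The given unit 'A·s' reduces to A * s. Of the listed options, that is the dimensionality of electric charge.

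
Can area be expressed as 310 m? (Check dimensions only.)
No

area has SI base units: m^2
m does NOT reduce to m^2; a valid unit for area would be e.g. m².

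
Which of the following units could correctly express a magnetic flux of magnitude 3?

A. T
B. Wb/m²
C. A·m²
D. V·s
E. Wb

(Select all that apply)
D, E

magnetic flux has SI base units: kg * m^2 / (A * s^2)

Checking each option against kg * m^2 / (A * s^2):
  A. T: ✗ does not match
  B. Wb/m²: ✗ does not match
  C. A·m²: ✗ does not match
  D. V·s: ✓ matches
  E. Wb: ✓ matches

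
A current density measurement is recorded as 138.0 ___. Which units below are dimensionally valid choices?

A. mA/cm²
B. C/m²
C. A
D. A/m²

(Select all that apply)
A, D

current density has SI base units: A / m^2

Checking each option against A / m^2:
  A. mA/cm²: ✓ matches
  B. C/m²: ✗ does not match
  C. A: ✗ does not match
  D. A/m²: ✓ matches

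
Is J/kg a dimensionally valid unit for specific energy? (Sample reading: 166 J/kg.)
Yes

specific energy has SI base units: m^2 / s^2
J/kg reduces to the same SI base units, so it is a valid unit for specific energy.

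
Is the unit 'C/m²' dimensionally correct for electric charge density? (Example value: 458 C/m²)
No

electric charge density has SI base units: A * s / m^3
C/m² does NOT reduce to A * s / m^3; a valid unit for electric charge density would be e.g. C/m³.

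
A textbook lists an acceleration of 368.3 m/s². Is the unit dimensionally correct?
Yes

acceleration has SI base units: m / s^2
m/s² reduces to the same SI base units, so it is a valid unit for acceleration.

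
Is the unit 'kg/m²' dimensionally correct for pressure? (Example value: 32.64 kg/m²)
No

pressure has SI base units: kg / (m * s^2)
kg/m² does NOT reduce to kg / (m * s^2); a valid unit for pressure would be e.g. Pa.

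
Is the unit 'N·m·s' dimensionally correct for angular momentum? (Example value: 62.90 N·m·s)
Yes

angular momentum has SI base units: kg * m^2 / s
N·m·s reduces to the same SI base units, so it is a valid unit for angular momentum.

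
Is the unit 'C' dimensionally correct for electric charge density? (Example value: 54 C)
No

electric charge density has SI base units: A * s / m^3
C does NOT reduce to A * s / m^3; a valid unit for electric charge density would be e.g. C/m³.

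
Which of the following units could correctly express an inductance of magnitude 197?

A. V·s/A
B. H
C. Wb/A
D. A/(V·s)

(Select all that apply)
A, B, C

inductance has SI base units: kg * m^2 / (A^2 * s^2)

Checking each option against kg * m^2 / (A^2 * s^2):
  A. V·s/A: ✓ matches
  B. H: ✓ matches
  C. Wb/A: ✓ matches
  D. A/(V·s): ✗ does not match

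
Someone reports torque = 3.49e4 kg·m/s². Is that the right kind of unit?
No

torque has SI base units: kg * m^2 / s^2
kg·m/s² does NOT reduce to kg * m^2 / s^2; a valid unit for torque would be e.g. N·m.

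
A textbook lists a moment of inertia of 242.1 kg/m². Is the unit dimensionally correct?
No

moment of inertia has SI base units: kg * m^2
kg/m² does NOT reduce to kg * m^2; a valid unit for moment of inertia would be e.g. kg·m².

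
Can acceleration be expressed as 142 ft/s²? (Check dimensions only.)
Yes

acceleration has SI base units: m / s^2
ft/s² reduces to the same SI base units, so it is a valid unit for acceleration.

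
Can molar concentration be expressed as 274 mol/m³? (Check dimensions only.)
Yes

molar concentration has SI base units: mol / m^3
mol/m³ reduces to the same SI base units, so it is a valid unit for molar concentration.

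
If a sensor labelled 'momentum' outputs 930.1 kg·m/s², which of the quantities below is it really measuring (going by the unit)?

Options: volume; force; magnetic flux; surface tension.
force

momentum should have units dimensionally equivalent to kg * m / s (e.g. kg·m/s).
The given unit 'kg·m/s²' reduces to kg * m / s^2. Of the listed options, that is the dimensionality of force.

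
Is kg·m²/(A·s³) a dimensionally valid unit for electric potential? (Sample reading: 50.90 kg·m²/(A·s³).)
Yes

electric potential has SI base units: kg * m^2 / (A * s^3)
kg·m²/(A·s³) reduces to the same SI base units, so it is a valid unit for electric potential.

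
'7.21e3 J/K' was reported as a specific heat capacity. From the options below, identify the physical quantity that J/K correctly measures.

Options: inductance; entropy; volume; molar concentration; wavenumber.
entropy

specific heat capacity should have units dimensionally equivalent to m^2 / (s^2 * K) (e.g. J/(kg·K)).
The given unit 'J/K' reduces to kg * m^2 / (s^2 * K). Of the listed options, that is the dimensionality of entropy.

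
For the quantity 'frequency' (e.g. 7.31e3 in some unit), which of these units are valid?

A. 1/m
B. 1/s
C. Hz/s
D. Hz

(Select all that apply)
B, D

frequency has SI base units: 1 / s

Checking each option against 1 / s:
  A. 1/m: ✗ does not match
  B. 1/s: ✓ matches
  C. Hz/s: ✗ does not match
  D. Hz: ✓ matches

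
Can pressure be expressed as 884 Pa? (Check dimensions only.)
Yes

pressure has SI base units: kg / (m * s^2)
Pa reduces to the same SI base units, so it is a valid unit for pressure.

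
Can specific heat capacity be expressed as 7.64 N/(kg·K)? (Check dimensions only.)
No

specific heat capacity has SI base units: m^2 / (s^2 * K)
N/(kg·K) does NOT reduce to m^2 / (s^2 * K); a valid unit for specific heat capacity would be e.g. J/(kg·K).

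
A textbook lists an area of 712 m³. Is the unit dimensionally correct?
No

area has SI base units: m^2
m³ does NOT reduce to m^2; a valid unit for area would be e.g. m².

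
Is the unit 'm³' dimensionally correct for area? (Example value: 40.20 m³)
No

area has SI base units: m^2
m³ does NOT reduce to m^2; a valid unit for area would be e.g. m².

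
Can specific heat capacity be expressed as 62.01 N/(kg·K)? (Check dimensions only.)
No

specific heat capacity has SI base units: m^2 / (s^2 * K)
N/(kg·K) does NOT reduce to m^2 / (s^2 * K); a valid unit for specific heat capacity would be e.g. J/(kg·K).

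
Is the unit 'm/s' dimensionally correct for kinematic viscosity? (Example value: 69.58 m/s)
No

kinematic viscosity has SI base units: m^2 / s
m/s does NOT reduce to m^2 / s; a valid unit for kinematic viscosity would be e.g. m²/s.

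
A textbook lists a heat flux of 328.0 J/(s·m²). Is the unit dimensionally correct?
Yes

heat flux has SI base units: kg / s^3
J/(s·m²) reduces to the same SI base units, so it is a valid unit for heat flux.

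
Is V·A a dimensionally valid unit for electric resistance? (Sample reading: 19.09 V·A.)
No

electric resistance has SI base units: kg * m^2 / (A^2 * s^3)
V·A does NOT reduce to kg * m^2 / (A^2 * s^3); a valid unit for electric resistance would be e.g. Ω.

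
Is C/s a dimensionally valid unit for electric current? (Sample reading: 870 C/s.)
Yes

electric current has SI base units: A
C/s reduces to the same SI base units, so it is a valid unit for electric current.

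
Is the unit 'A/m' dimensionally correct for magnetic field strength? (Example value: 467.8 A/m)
Yes

magnetic field strength has SI base units: A / m
A/m reduces to the same SI base units, so it is a valid unit for magnetic field strength.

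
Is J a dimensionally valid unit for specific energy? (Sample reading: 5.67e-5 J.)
No

specific energy has SI base units: m^2 / s^2
J does NOT reduce to m^2 / s^2; a valid unit for specific energy would be e.g. J/kg.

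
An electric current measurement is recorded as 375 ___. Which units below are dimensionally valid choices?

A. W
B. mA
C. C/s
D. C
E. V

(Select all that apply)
B, C

electric current has SI base units: A

Checking each option against A:
  A. W: ✗ does not match
  B. mA: ✓ matches
  C. C/s: ✓ matches
  D. C: ✗ does not match
  E. V: ✗ does not match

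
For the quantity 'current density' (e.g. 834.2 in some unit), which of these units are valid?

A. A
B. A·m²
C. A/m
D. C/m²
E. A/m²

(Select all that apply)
E

current density has SI base units: A / m^2

Checking each option against A / m^2:
  A. A: ✗ does not match
  B. A·m²: ✗ does not match
  C. A/m: ✗ does not match
  D. C/m²: ✗ does not match
  E. A/m²: ✓ matches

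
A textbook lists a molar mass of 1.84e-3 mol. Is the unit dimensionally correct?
No

molar mass has SI base units: kg / mol
mol does NOT reduce to kg / mol; a valid unit for molar mass would be e.g. kg/mol.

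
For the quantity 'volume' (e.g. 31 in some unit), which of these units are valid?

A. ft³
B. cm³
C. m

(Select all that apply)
A, B

volume has SI base units: m^3

Checking each option against m^3:
  A. ft³: ✓ matches
  B. cm³: ✓ matches
  C. m: ✗ does not match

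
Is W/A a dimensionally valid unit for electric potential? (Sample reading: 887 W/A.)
Yes

electric potential has SI base units: kg * m^2 / (A * s^3)
W/A reduces to the same SI base units, so it is a valid unit for electric potential.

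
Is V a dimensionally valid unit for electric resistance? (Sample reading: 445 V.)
No

electric resistance has SI base units: kg * m^2 / (A^2 * s^3)
V does NOT reduce to kg * m^2 / (A^2 * s^3); a valid unit for electric resistance would be e.g. Ω.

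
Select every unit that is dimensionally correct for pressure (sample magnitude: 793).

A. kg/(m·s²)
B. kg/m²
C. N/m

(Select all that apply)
A

pressure has SI base units: kg / (m * s^2)

Checking each option against kg / (m * s^2):
  A. kg/(m·s²): ✓ matches
  B. kg/m²: ✗ does not match
  C. N/m: ✗ does not match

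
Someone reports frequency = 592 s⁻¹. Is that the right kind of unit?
Yes

frequency has SI base units: 1 / s
s⁻¹ reduces to the same SI base units, so it is a valid unit for frequency.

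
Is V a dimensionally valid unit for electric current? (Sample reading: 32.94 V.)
No

electric current has SI base units: A
V does NOT reduce to A; a valid unit for electric current would be e.g. A.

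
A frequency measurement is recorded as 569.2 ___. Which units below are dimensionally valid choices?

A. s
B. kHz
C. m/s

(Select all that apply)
B

frequency has SI base units: 1 / s

Checking each option against 1 / s:
  A. s: ✗ does not match
  B. kHz: ✓ matches
  C. m/s: ✗ does not match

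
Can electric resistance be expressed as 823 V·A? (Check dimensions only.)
No

electric resistance has SI base units: kg * m^2 / (A^2 * s^3)
V·A does NOT reduce to kg * m^2 / (A^2 * s^3); a valid unit for electric resistance would be e.g. Ω.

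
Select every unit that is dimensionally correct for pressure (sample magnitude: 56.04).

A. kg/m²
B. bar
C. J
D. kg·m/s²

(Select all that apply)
B

pressure has SI base units: kg / (m * s^2)

Checking each option against kg / (m * s^2):
  A. kg/m²: ✗ does not match
  B. bar: ✓ matches
  C. J: ✗ does not match
  D. kg·m/s²: ✗ does not match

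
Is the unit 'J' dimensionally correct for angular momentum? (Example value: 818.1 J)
No

angular momentum has SI base units: kg * m^2 / s
J does NOT reduce to kg * m^2 / s; a valid unit for angular momentum would be e.g. kg·m²/s.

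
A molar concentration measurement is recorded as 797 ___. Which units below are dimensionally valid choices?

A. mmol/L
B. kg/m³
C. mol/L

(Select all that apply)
A, C

molar concentration has SI base units: mol / m^3

Checking each option against mol / m^3:
  A. mmol/L: ✓ matches
  B. kg/m³: ✗ does not match
  C. mol/L: ✓ matches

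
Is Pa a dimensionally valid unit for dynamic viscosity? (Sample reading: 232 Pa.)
No

dynamic viscosity has SI base units: kg / (m * s)
Pa does NOT reduce to kg / (m * s); a valid unit for dynamic viscosity would be e.g. Pa·s.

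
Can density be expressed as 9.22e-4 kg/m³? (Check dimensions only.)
Yes

density has SI base units: kg / m^3
kg/m³ reduces to the same SI base units, so it is a valid unit for density.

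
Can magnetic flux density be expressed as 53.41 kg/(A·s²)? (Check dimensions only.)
Yes

magnetic flux density has SI base units: kg / (A * s^2)
kg/(A·s²) reduces to the same SI base units, so it is a valid unit for magnetic flux density.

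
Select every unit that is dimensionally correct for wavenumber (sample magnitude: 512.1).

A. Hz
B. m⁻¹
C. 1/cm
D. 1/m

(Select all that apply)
B, C, D

wavenumber has SI base units: 1 / m

Checking each option against 1 / m:
  A. Hz: ✗ does not match
  B. m⁻¹: ✓ matches
  C. 1/cm: ✓ matches
  D. 1/m: ✓ matches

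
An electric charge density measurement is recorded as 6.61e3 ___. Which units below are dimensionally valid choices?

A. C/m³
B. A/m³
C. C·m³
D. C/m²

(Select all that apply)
A

electric charge density has SI base units: A * s / m^3

Checking each option against A * s / m^3:
  A. C/m³: ✓ matches
  B. A/m³: ✗ does not match
  C. C·m³: ✗ does not match
  D. C/m²: ✗ does not match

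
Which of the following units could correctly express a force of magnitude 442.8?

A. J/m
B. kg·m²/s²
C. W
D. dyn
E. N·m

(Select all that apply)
A, D

force has SI base units: kg * m / s^2

Checking each option against kg * m / s^2:
  A. J/m: ✓ matches
  B. kg·m²/s²: ✗ does not match
  C. W: ✗ does not match
  D. dyn: ✓ matches
  E. N·m: ✗ does not match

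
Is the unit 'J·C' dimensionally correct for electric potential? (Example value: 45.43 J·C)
No

electric potential has SI base units: kg * m^2 / (A * s^3)
J·C does NOT reduce to kg * m^2 / (A * s^3); a valid unit for electric potential would be e.g. V.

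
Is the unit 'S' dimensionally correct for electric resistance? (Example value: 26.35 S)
No

electric resistance has SI base units: kg * m^2 / (A^2 * s^3)
S does NOT reduce to kg * m^2 / (A^2 * s^3); a valid unit for electric resistance would be e.g. Ω.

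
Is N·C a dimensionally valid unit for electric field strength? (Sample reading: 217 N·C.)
No

electric field strength has SI base units: kg * m / (A * s^3)
N·C does NOT reduce to kg * m / (A * s^3); a valid unit for electric field strength would be e.g. V/m.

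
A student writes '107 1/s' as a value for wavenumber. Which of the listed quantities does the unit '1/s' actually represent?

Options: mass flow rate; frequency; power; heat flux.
frequency

wavenumber should have units dimensionally equivalent to 1 / m (e.g. 1/m).
The given unit '1/s' reduces to 1 / s. Of the listed options, that is the dimensionality of frequency.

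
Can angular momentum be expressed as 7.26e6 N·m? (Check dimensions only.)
No

angular momentum has SI base units: kg * m^2 / s
N·m does NOT reduce to kg * m^2 / s; a valid unit for angular momentum would be e.g. kg·m²/s.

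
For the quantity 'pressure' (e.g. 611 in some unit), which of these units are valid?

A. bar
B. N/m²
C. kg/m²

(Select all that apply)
A, B

pressure has SI base units: kg / (m * s^2)

Checking each option against kg / (m * s^2):
  A. bar: ✓ matches
  B. N/m²: ✓ matches
  C. kg/m²: ✗ does not match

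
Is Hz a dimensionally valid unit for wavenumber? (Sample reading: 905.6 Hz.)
No

wavenumber has SI base units: 1 / m
Hz does NOT reduce to 1 / m; a valid unit for wavenumber would be e.g. 1/m.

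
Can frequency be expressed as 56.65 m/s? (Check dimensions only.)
No

frequency has SI base units: 1 / s
m/s does NOT reduce to 1 / s; a valid unit for frequency would be e.g. Hz.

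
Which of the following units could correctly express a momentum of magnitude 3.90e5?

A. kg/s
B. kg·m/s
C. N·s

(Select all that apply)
B, C

momentum has SI base units: kg * m / s

Checking each option against kg * m / s:
  A. kg/s: ✗ does not match
  B. kg·m/s: ✓ matches
  C. N·s: ✓ matches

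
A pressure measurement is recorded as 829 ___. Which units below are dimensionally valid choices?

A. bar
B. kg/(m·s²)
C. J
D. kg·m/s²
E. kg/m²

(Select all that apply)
A, B

pressure has SI base units: kg / (m * s^2)

Checking each option against kg / (m * s^2):
  A. bar: ✓ matches
  B. kg/(m·s²): ✓ matches
  C. J: ✗ does not match
  D. kg·m/s²: ✗ does not match
  E. kg/m²: ✗ does not match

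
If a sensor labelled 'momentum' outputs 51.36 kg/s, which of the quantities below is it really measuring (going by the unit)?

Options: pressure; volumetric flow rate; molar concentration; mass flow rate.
mass flow rate

momentum should have units dimensionally equivalent to kg * m / s (e.g. kg·m/s).
The given unit 'kg/s' reduces to kg / s. Of the listed options, that is the dimensionality of mass flow rate.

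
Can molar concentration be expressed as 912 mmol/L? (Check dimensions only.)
Yes

molar concentration has SI base units: mol / m^3
mmol/L reduces to the same SI base units, so it is a valid unit for molar concentration.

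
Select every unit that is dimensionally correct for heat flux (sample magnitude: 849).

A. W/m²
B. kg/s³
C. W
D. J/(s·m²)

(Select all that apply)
A, B, D

heat flux has SI base units: kg / s^3

Checking each option against kg / s^3:
  A. W/m²: ✓ matches
  B. kg/s³: ✓ matches
  C. W: ✗ does not match
  D. J/(s·m²): ✓ matches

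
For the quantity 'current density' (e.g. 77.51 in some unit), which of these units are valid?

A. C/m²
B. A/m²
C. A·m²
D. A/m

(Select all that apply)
B

current density has SI base units: A / m^2

Checking each option against A / m^2:
  A. C/m²: ✗ does not match
  B. A/m²: ✓ matches
  C. A·m²: ✗ does not match
  D. A/m: ✗ does not match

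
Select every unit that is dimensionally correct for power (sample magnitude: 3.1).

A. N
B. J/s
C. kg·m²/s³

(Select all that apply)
B, C

power has SI base units: kg * m^2 / s^3

Checking each option against kg * m^2 / s^3:
  A. N: ✗ does not match
  B. J/s: ✓ matches
  C. kg·m²/s³: ✓ matches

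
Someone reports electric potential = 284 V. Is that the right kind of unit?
Yes

electric potential has SI base units: kg * m^2 / (A * s^3)
V reduces to the same SI base units, so it is a valid unit for electric potential.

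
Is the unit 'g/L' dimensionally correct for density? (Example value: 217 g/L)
Yes

density has SI base units: kg / m^3
g/L reduces to the same SI base units, so it is a valid unit for density.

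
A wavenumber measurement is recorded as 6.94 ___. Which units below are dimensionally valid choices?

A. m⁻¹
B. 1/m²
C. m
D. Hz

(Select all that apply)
A

wavenumber has SI base units: 1 / m

Checking each option against 1 / m:
  A. m⁻¹: ✓ matches
  B. 1/m²: ✗ does not match
  C. m: ✗ does not match
  D. Hz: ✗ does not match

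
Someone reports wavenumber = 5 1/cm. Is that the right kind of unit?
Yes

wavenumber has SI base units: 1 / m
1/cm reduces to the same SI base units, so it is a valid unit for wavenumber.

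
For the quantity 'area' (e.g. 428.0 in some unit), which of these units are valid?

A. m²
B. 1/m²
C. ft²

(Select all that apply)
A, C

area has SI base units: m^2

Checking each option against m^2:
  A. m²: ✓ matches
  B. 1/m²: ✗ does not match
  C. ft²: ✓ matches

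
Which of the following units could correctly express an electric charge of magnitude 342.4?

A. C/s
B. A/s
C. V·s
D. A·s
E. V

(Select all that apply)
D

electric charge has SI base units: A * s

Checking each option against A * s:
  A. C/s: ✗ does not match
  B. A/s: ✗ does not match
  C. V·s: ✗ does not match
  D. A·s: ✓ matches
  E. V: ✗ does not match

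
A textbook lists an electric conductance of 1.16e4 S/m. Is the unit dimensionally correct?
No

electric conductance has SI base units: A^2 * s^3 / (kg * m^2)
S/m does NOT reduce to A^2 * s^3 / (kg * m^2); a valid unit for electric conductance would be e.g. S.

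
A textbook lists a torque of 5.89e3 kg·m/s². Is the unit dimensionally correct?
No

torque has SI base units: kg * m^2 / s^2
kg·m/s² does NOT reduce to kg * m^2 / s^2; a valid unit for torque would be e.g. N·m.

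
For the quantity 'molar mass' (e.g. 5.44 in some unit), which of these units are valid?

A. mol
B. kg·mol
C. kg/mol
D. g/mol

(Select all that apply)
C, D

molar mass has SI base units: kg / mol

Checking each option against kg / mol:
  A. mol: ✗ does not match
  B. kg·mol: ✗ does not match
  C. kg/mol: ✓ matches
  D. g/mol: ✓ matches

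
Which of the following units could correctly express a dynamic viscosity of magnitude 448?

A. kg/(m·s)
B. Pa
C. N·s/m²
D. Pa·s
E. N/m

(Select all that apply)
A, C, D

dynamic viscosity has SI base units: kg / (m * s)

Checking each option against kg / (m * s):
  A. kg/(m·s): ✓ matches
  B. Pa: ✗ does not match
  C. N·s/m²: ✓ matches
  D. Pa·s: ✓ matches
  E. N/m: ✗ does not match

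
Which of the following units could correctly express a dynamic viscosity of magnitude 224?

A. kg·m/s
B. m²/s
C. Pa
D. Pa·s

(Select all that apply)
D

dynamic viscosity has SI base units: kg / (m * s)

Checking each option against kg / (m * s):
  A. kg·m/s: ✗ does not match
  B. m²/s: ✗ does not match
  C. Pa: ✗ does not match
  D. Pa·s: ✓ matches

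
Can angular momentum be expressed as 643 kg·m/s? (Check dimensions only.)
No

angular momentum has SI base units: kg * m^2 / s
kg·m/s does NOT reduce to kg * m^2 / s; a valid unit for angular momentum would be e.g. kg·m²/s.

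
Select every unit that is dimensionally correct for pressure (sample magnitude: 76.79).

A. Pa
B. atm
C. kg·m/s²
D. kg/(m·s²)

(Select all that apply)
A, B, D

pressure has SI base units: kg / (m * s^2)

Checking each option against kg / (m * s^2):
  A. Pa: ✓ matches
  B. atm: ✓ matches
  C. kg·m/s²: ✗ does not match
  D. kg/(m·s²): ✓ matches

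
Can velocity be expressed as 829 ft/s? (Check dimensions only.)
Yes

velocity has SI base units: m / s
ft/s reduces to the same SI base units, so it is a valid unit for velocity.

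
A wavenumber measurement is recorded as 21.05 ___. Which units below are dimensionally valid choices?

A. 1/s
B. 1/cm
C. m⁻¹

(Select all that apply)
B, C

wavenumber has SI base units: 1 / m

Checking each option against 1 / m:
  A. 1/s: ✗ does not match
  B. 1/cm: ✓ matches
  C. m⁻¹: ✓ matches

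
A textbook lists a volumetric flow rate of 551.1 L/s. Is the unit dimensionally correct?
Yes

volumetric flow rate has SI base units: m^3 / s
L/s reduces to the same SI base units, so it is a valid unit for volumetric flow rate.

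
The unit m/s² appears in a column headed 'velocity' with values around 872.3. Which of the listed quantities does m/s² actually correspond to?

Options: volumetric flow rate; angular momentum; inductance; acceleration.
acceleration

velocity should have units dimensionally equivalent to m / s (e.g. m/s).
The given unit 'm/s²' reduces to m / s^2. Of the listed options, that is the dimensionality of acceleration.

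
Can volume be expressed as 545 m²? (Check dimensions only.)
No

volume has SI base units: m^3
m² does NOT reduce to m^3; a valid unit for volume would be e.g. m³.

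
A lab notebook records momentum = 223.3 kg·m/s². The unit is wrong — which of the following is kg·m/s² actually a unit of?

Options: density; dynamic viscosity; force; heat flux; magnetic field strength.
force

momentum should have units dimensionally equivalent to kg * m / s (e.g. kg·m/s).
The given unit 'kg·m/s²' reduces to kg * m / s^2. Of the listed options, that is the dimensionality of force.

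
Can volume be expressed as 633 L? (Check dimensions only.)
Yes

volume has SI base units: m^3
L reduces to the same SI base units, so it is a valid unit for volume.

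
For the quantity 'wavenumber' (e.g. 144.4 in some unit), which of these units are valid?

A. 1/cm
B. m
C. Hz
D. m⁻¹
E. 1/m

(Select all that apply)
A, D, E

wavenumber has SI base units: 1 / m

Checking each option against 1 / m:
  A. 1/cm: ✓ matches
  B. m: ✗ does not match
  C. Hz: ✗ does not match
  D. m⁻¹: ✓ matches
  E. 1/m: ✓ matches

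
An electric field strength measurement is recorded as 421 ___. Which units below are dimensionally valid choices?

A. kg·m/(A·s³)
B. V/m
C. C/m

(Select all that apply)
A, B

electric field strength has SI base units: kg * m / (A * s^3)

Checking each option against kg * m / (A * s^3):
  A. kg·m/(A·s³): ✓ matches
  B. V/m: ✓ matches
  C. C/m: ✗ does not match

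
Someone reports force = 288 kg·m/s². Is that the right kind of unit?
Yes

force has SI base units: kg * m / s^2
kg·m/s² reduces to the same SI base units, so it is a valid unit for force.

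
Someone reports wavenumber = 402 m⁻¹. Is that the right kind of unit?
Yes

wavenumber has SI base units: 1 / m
m⁻¹ reduces to the same SI base units, so it is a valid unit for wavenumber.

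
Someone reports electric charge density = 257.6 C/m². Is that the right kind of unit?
No

electric charge density has SI base units: A * s / m^3
C/m² does NOT reduce to A * s / m^3; a valid unit for electric charge density would be e.g. C/m³.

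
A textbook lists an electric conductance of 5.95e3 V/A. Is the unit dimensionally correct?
No

electric conductance has SI base units: A^2 * s^3 / (kg * m^2)
V/A does NOT reduce to A^2 * s^3 / (kg * m^2); a valid unit for electric conductance would be e.g. S.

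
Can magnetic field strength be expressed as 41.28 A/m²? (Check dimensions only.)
No

magnetic field strength has SI base units: A / m
A/m² does NOT reduce to A / m; a valid unit for magnetic field strength would be e.g. A/m.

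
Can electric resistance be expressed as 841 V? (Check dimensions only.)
No

electric resistance has SI base units: kg * m^2 / (A^2 * s^3)
V does NOT reduce to kg * m^2 / (A^2 * s^3); a valid unit for electric resistance would be e.g. Ω.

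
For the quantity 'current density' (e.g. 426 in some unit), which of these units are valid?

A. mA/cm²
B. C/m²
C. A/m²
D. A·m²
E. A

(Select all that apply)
A, C

current density has SI base units: A / m^2

Checking each option against A / m^2:
  A. mA/cm²: ✓ matches
  B. C/m²: ✗ does not match
  C. A/m²: ✓ matches
  D. A·m²: ✗ does not match
  E. A: ✗ does not match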